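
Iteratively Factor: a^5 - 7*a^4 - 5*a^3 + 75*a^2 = (a)*(a^4 - 7*a^3 - 5*a^2 + 75*a) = a*(a + 3)*(a^3 - 10*a^2 + 25*a) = a*(a - 5)*(a + 3)*(a^2 - 5*a) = a*(a - 5)^2*(a + 3)*(a)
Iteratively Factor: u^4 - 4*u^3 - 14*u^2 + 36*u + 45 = (u - 5)*(u^3 + u^2 - 9*u - 9) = (u - 5)*(u + 1)*(u^2 - 9) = (u - 5)*(u - 3)*(u + 1)*(u + 3)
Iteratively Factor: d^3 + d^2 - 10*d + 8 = (d + 4)*(d^2 - 3*d + 2) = (d - 1)*(d + 4)*(d - 2)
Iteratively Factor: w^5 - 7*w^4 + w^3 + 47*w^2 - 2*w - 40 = (w - 4)*(w^4 - 3*w^3 - 11*w^2 + 3*w + 10) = (w - 4)*(w - 1)*(w^3 - 2*w^2 - 13*w - 10) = (w - 4)*(w - 1)*(w + 1)*(w^2 - 3*w - 10) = (w - 4)*(w - 1)*(w + 1)*(w + 2)*(w - 5)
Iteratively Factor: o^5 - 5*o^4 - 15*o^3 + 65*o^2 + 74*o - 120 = (o + 2)*(o^4 - 7*o^3 - o^2 + 67*o - 60) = (o - 1)*(o + 2)*(o^3 - 6*o^2 - 7*o + 60) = (o - 4)*(o - 1)*(o + 2)*(o^2 - 2*o - 15) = (o - 5)*(o - 4)*(o - 1)*(o + 2)*(o + 3)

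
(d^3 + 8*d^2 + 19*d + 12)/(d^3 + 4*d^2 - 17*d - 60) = (d^2 + 5*d + 4)/(d^2 + d - 20)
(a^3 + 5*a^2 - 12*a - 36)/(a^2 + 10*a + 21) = (a^3 + 5*a^2 - 12*a - 36)/(a^2 + 10*a + 21)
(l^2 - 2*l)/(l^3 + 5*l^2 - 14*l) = 1/(l + 7)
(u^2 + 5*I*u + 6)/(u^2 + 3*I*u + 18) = (u - I)/(u - 3*I)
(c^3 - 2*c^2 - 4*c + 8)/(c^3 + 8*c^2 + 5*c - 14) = (c^2 - 4*c + 4)/(c^2 + 6*c - 7)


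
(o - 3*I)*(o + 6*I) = o^2 + 3*I*o + 18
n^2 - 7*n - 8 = (n - 8)*(n + 1)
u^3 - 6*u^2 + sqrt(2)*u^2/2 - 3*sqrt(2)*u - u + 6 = (u - 6)*(u - sqrt(2)/2)*(u + sqrt(2))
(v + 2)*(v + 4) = v^2 + 6*v + 8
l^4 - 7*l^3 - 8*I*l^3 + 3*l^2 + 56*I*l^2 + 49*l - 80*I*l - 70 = (l - 5)*(l - 2)*(l - 7*I)*(l - I)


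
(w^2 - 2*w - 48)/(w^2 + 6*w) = (w - 8)/w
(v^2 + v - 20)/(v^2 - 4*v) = (v + 5)/v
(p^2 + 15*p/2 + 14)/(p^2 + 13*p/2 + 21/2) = (p + 4)/(p + 3)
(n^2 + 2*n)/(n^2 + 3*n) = (n + 2)/(n + 3)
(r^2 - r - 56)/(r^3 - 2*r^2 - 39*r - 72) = (r + 7)/(r^2 + 6*r + 9)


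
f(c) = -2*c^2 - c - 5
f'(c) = -4*c - 1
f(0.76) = -6.92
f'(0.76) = -4.04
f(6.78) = -103.72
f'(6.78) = -28.12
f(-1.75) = -9.38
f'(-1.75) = 6.00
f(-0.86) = -5.62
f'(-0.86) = 2.44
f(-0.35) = -4.90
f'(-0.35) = 0.40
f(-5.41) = -58.13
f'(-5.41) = 20.64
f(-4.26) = -37.04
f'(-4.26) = 16.04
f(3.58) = -34.21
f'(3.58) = -15.32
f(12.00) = -305.00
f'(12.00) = -49.00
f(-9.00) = -158.00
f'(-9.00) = 35.00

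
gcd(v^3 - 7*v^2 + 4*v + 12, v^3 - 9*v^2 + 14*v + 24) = v^2 - 5*v - 6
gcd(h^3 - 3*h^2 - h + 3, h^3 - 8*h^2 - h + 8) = h^2 - 1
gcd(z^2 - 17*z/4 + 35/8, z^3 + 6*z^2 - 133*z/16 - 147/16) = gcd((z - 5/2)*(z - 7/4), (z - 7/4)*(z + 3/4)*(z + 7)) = z - 7/4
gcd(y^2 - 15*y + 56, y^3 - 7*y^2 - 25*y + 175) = y - 7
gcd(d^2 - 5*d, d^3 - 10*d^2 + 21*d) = d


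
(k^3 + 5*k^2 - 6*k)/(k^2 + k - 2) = k*(k + 6)/(k + 2)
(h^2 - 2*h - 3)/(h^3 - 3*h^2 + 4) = (h - 3)/(h^2 - 4*h + 4)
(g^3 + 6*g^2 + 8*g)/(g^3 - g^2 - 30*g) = (g^2 + 6*g + 8)/(g^2 - g - 30)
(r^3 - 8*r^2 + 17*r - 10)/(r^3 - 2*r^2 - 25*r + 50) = (r - 1)/(r + 5)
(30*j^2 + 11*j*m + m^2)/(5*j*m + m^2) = (6*j + m)/m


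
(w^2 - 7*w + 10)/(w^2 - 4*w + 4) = (w - 5)/(w - 2)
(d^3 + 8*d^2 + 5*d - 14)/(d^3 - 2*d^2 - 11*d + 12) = (d^2 + 9*d + 14)/(d^2 - d - 12)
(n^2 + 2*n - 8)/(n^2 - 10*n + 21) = (n^2 + 2*n - 8)/(n^2 - 10*n + 21)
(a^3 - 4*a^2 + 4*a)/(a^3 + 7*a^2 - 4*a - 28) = a*(a - 2)/(a^2 + 9*a + 14)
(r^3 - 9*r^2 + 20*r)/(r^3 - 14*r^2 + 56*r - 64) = r*(r - 5)/(r^2 - 10*r + 16)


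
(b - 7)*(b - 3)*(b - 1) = b^3 - 11*b^2 + 31*b - 21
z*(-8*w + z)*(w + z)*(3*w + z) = -24*w^3*z - 29*w^2*z^2 - 4*w*z^3 + z^4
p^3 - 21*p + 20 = (p - 4)*(p - 1)*(p + 5)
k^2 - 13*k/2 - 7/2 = (k - 7)*(k + 1/2)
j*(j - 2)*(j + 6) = j^3 + 4*j^2 - 12*j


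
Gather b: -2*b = -2*b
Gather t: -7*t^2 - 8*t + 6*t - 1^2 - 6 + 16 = -7*t^2 - 2*t + 9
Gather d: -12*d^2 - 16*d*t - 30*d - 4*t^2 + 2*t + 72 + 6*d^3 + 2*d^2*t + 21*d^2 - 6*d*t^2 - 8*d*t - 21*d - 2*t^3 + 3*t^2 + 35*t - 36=6*d^3 + d^2*(2*t + 9) + d*(-6*t^2 - 24*t - 51) - 2*t^3 - t^2 + 37*t + 36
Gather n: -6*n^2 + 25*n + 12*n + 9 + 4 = -6*n^2 + 37*n + 13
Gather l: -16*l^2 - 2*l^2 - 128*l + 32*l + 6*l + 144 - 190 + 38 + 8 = -18*l^2 - 90*l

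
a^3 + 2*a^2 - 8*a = a*(a - 2)*(a + 4)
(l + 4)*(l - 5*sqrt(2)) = l^2 - 5*sqrt(2)*l + 4*l - 20*sqrt(2)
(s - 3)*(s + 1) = s^2 - 2*s - 3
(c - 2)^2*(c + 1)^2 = c^4 - 2*c^3 - 3*c^2 + 4*c + 4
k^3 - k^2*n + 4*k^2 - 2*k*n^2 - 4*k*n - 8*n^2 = (k + 4)*(k - 2*n)*(k + n)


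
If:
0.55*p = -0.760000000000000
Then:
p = -1.38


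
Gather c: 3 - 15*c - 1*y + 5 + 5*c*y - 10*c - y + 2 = c*(5*y - 25) - 2*y + 10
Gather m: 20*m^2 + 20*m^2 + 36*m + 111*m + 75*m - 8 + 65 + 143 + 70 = 40*m^2 + 222*m + 270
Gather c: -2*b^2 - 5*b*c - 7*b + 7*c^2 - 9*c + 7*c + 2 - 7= -2*b^2 - 7*b + 7*c^2 + c*(-5*b - 2) - 5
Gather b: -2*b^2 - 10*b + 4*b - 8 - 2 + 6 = -2*b^2 - 6*b - 4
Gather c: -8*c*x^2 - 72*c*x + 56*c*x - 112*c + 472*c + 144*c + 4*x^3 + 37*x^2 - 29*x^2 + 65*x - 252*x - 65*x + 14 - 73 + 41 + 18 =c*(-8*x^2 - 16*x + 504) + 4*x^3 + 8*x^2 - 252*x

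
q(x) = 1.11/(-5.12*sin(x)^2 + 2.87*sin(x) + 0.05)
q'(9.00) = -10.35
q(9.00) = 3.06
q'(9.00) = -10.35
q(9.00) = 3.06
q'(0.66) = 225.89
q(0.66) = -9.65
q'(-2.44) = 0.52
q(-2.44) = -0.28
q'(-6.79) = -1.17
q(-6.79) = -0.44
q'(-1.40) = -0.04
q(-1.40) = -0.14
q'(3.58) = 1.66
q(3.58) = -0.53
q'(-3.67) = -57.47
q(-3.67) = 5.68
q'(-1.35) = -0.05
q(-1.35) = -0.15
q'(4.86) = -0.03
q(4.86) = -0.14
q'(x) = 1.11*(10.24*sin(x)*cos(x) - 2.87*cos(x))/(-5.12*sin(x)^2 + 2.87*sin(x) + 0.05)^2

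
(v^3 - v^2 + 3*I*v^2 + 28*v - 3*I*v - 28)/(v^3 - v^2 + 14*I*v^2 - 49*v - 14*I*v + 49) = (v - 4*I)/(v + 7*I)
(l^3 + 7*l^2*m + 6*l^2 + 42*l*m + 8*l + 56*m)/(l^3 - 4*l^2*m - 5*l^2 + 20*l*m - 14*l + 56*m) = (l^2 + 7*l*m + 4*l + 28*m)/(l^2 - 4*l*m - 7*l + 28*m)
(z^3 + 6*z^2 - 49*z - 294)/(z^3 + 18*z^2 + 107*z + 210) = (z - 7)/(z + 5)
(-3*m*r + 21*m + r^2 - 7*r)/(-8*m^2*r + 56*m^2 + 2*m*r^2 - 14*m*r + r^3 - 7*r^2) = (-3*m + r)/(-8*m^2 + 2*m*r + r^2)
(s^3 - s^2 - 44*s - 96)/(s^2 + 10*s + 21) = (s^2 - 4*s - 32)/(s + 7)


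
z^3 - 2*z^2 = z^2*(z - 2)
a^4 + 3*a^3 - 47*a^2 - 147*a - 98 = (a - 7)*(a + 1)*(a + 2)*(a + 7)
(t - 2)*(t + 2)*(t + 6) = t^3 + 6*t^2 - 4*t - 24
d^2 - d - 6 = (d - 3)*(d + 2)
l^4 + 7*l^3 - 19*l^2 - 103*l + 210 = (l - 3)*(l - 2)*(l + 5)*(l + 7)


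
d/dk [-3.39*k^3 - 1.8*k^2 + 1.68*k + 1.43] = -10.17*k^2 - 3.6*k + 1.68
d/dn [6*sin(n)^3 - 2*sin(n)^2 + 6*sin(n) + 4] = 2*(9*sin(n)^2 - 2*sin(n) + 3)*cos(n)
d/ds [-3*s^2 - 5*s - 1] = -6*s - 5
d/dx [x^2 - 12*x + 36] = 2*x - 12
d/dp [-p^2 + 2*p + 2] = 2 - 2*p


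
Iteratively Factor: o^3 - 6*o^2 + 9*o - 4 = (o - 1)*(o^2 - 5*o + 4) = (o - 1)^2*(o - 4)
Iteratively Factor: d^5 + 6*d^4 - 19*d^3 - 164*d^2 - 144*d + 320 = (d + 4)*(d^4 + 2*d^3 - 27*d^2 - 56*d + 80) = (d + 4)^2*(d^3 - 2*d^2 - 19*d + 20) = (d + 4)^3*(d^2 - 6*d + 5) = (d - 5)*(d + 4)^3*(d - 1)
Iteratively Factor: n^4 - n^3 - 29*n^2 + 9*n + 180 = (n + 4)*(n^3 - 5*n^2 - 9*n + 45) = (n + 3)*(n + 4)*(n^2 - 8*n + 15) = (n - 3)*(n + 3)*(n + 4)*(n - 5)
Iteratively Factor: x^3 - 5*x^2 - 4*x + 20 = (x - 2)*(x^2 - 3*x - 10) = (x - 2)*(x + 2)*(x - 5)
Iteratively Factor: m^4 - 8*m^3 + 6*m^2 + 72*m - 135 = (m - 3)*(m^3 - 5*m^2 - 9*m + 45) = (m - 5)*(m - 3)*(m^2 - 9) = (m - 5)*(m - 3)^2*(m + 3)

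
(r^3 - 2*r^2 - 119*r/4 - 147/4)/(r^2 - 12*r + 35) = (r^2 + 5*r + 21/4)/(r - 5)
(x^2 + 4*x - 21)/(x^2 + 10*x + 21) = (x - 3)/(x + 3)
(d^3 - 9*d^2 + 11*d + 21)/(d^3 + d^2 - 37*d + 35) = (d^3 - 9*d^2 + 11*d + 21)/(d^3 + d^2 - 37*d + 35)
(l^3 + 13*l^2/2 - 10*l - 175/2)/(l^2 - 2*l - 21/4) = 2*(l^2 + 10*l + 25)/(2*l + 3)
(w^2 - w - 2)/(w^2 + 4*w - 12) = (w + 1)/(w + 6)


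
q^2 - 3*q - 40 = (q - 8)*(q + 5)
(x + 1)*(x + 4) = x^2 + 5*x + 4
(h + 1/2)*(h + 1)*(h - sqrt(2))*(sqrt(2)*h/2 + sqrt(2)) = sqrt(2)*h^4/2 - h^3 + 7*sqrt(2)*h^3/4 - 7*h^2/2 + 7*sqrt(2)*h^2/4 - 7*h/2 + sqrt(2)*h/2 - 1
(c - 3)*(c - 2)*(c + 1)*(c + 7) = c^4 + 3*c^3 - 27*c^2 + 13*c + 42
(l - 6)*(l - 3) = l^2 - 9*l + 18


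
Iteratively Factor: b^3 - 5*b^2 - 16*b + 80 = (b - 5)*(b^2 - 16) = (b - 5)*(b - 4)*(b + 4)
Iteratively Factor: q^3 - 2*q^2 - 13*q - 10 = (q + 1)*(q^2 - 3*q - 10) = (q - 5)*(q + 1)*(q + 2)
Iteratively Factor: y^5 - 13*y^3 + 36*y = (y - 3)*(y^4 + 3*y^3 - 4*y^2 - 12*y) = (y - 3)*(y + 2)*(y^3 + y^2 - 6*y) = (y - 3)*(y - 2)*(y + 2)*(y^2 + 3*y) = y*(y - 3)*(y - 2)*(y + 2)*(y + 3)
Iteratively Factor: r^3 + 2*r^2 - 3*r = (r)*(r^2 + 2*r - 3) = r*(r + 3)*(r - 1)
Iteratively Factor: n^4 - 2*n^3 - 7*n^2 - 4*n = (n + 1)*(n^3 - 3*n^2 - 4*n) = (n + 1)^2*(n^2 - 4*n) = (n - 4)*(n + 1)^2*(n)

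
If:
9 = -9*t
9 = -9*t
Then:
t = -1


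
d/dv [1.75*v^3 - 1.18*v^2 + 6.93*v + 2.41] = 5.25*v^2 - 2.36*v + 6.93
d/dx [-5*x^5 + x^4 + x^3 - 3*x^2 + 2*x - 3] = -25*x^4 + 4*x^3 + 3*x^2 - 6*x + 2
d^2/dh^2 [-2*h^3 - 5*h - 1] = -12*h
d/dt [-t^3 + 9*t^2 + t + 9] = -3*t^2 + 18*t + 1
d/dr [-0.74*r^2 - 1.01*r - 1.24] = -1.48*r - 1.01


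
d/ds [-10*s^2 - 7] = -20*s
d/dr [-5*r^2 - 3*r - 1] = -10*r - 3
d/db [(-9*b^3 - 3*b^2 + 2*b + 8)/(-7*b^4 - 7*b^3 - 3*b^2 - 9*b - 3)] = 3*(-21*b^6 - 14*b^5 + 16*b^4 + 138*b^3 + 94*b^2 + 22*b + 22)/(49*b^8 + 98*b^7 + 91*b^6 + 168*b^5 + 177*b^4 + 96*b^3 + 99*b^2 + 54*b + 9)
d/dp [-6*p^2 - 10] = -12*p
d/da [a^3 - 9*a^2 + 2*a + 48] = 3*a^2 - 18*a + 2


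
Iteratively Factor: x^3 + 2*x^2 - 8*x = (x - 2)*(x^2 + 4*x) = x*(x - 2)*(x + 4)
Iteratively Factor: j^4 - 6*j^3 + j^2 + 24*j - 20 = (j - 1)*(j^3 - 5*j^2 - 4*j + 20) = (j - 2)*(j - 1)*(j^2 - 3*j - 10) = (j - 2)*(j - 1)*(j + 2)*(j - 5)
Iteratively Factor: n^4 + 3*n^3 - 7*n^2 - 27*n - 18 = (n - 3)*(n^3 + 6*n^2 + 11*n + 6) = (n - 3)*(n + 1)*(n^2 + 5*n + 6) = (n - 3)*(n + 1)*(n + 3)*(n + 2)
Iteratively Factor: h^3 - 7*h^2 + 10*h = (h)*(h^2 - 7*h + 10) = h*(h - 5)*(h - 2)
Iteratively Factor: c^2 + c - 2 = (c - 1)*(c + 2)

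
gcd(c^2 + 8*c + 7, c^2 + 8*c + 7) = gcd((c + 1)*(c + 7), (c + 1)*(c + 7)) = c^2 + 8*c + 7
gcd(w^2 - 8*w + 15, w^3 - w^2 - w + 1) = 1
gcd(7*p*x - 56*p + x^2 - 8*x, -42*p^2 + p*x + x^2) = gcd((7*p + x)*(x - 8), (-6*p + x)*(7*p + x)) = 7*p + x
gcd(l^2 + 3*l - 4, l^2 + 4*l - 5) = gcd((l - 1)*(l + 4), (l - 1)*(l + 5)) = l - 1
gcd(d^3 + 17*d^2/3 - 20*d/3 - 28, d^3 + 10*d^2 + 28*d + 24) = d^2 + 8*d + 12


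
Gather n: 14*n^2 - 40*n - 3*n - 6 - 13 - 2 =14*n^2 - 43*n - 21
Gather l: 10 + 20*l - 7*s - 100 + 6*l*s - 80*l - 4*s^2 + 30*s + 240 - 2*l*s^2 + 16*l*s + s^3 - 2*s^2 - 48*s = l*(-2*s^2 + 22*s - 60) + s^3 - 6*s^2 - 25*s + 150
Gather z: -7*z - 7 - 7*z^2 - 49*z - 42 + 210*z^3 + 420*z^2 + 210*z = 210*z^3 + 413*z^2 + 154*z - 49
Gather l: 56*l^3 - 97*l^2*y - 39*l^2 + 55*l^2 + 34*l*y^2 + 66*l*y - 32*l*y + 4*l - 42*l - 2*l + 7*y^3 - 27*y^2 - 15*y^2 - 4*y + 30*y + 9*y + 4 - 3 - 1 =56*l^3 + l^2*(16 - 97*y) + l*(34*y^2 + 34*y - 40) + 7*y^3 - 42*y^2 + 35*y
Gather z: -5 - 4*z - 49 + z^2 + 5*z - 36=z^2 + z - 90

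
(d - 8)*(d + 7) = d^2 - d - 56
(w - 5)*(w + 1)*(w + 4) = w^3 - 21*w - 20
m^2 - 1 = (m - 1)*(m + 1)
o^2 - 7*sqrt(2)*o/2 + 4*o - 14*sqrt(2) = (o + 4)*(o - 7*sqrt(2)/2)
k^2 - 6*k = k*(k - 6)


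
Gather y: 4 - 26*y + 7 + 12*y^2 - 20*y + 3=12*y^2 - 46*y + 14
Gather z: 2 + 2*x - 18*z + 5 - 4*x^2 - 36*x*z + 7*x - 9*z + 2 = -4*x^2 + 9*x + z*(-36*x - 27) + 9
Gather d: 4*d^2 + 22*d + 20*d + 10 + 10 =4*d^2 + 42*d + 20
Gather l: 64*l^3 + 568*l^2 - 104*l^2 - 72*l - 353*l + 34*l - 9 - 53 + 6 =64*l^3 + 464*l^2 - 391*l - 56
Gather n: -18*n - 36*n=-54*n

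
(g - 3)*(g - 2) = g^2 - 5*g + 6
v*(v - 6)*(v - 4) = v^3 - 10*v^2 + 24*v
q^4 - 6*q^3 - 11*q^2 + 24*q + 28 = (q - 7)*(q - 2)*(q + 1)*(q + 2)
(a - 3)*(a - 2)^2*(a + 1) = a^4 - 6*a^3 + 9*a^2 + 4*a - 12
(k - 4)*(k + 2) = k^2 - 2*k - 8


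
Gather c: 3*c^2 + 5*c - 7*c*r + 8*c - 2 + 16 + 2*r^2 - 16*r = 3*c^2 + c*(13 - 7*r) + 2*r^2 - 16*r + 14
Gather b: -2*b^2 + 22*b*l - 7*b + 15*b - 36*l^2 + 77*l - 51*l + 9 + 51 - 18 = -2*b^2 + b*(22*l + 8) - 36*l^2 + 26*l + 42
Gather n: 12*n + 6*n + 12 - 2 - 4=18*n + 6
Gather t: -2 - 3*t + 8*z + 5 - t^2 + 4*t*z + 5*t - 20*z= -t^2 + t*(4*z + 2) - 12*z + 3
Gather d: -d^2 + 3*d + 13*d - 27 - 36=-d^2 + 16*d - 63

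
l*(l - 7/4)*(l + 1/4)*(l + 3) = l^4 + 3*l^3/2 - 79*l^2/16 - 21*l/16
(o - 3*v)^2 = o^2 - 6*o*v + 9*v^2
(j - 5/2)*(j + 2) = j^2 - j/2 - 5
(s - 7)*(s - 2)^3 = s^4 - 13*s^3 + 54*s^2 - 92*s + 56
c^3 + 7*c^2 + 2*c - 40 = (c - 2)*(c + 4)*(c + 5)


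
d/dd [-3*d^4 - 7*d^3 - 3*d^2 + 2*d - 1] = -12*d^3 - 21*d^2 - 6*d + 2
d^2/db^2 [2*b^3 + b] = 12*b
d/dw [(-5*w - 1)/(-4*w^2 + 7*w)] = (-20*w^2 - 8*w + 7)/(w^2*(16*w^2 - 56*w + 49))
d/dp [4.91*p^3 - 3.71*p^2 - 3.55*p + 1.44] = 14.73*p^2 - 7.42*p - 3.55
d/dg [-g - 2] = -1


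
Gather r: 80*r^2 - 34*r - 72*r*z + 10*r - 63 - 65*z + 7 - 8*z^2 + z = 80*r^2 + r*(-72*z - 24) - 8*z^2 - 64*z - 56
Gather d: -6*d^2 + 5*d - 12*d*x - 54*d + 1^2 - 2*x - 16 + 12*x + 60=-6*d^2 + d*(-12*x - 49) + 10*x + 45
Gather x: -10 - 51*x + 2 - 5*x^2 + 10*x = -5*x^2 - 41*x - 8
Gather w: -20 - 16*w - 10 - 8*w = -24*w - 30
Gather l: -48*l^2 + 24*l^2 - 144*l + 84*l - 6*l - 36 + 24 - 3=-24*l^2 - 66*l - 15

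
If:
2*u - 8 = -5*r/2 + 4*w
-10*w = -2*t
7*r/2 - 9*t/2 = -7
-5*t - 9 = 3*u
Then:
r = -5516/193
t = -3990/193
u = 6071/193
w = -798/193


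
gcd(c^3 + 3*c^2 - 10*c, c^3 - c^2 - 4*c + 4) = c - 2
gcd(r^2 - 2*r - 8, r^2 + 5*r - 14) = 1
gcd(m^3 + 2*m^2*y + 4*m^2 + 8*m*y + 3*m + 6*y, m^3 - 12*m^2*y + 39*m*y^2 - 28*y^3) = 1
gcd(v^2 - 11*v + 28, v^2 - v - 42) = v - 7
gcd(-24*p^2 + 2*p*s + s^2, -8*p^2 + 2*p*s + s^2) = 1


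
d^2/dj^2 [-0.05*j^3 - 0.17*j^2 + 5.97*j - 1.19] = -0.3*j - 0.34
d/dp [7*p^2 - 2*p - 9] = 14*p - 2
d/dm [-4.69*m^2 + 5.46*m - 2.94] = 5.46 - 9.38*m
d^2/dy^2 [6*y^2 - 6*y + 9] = 12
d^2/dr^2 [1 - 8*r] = 0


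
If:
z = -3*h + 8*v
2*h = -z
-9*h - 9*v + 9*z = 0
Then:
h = 0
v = 0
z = 0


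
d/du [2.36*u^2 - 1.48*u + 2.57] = 4.72*u - 1.48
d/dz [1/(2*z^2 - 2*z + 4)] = (1/2 - z)/(z^2 - z + 2)^2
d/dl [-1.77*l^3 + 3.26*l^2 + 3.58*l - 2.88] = -5.31*l^2 + 6.52*l + 3.58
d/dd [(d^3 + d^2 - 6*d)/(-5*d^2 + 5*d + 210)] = (-d^4 + 2*d^3 + 121*d^2 + 84*d - 252)/(5*(d^4 - 2*d^3 - 83*d^2 + 84*d + 1764))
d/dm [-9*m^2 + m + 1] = 1 - 18*m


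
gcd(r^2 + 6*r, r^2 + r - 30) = r + 6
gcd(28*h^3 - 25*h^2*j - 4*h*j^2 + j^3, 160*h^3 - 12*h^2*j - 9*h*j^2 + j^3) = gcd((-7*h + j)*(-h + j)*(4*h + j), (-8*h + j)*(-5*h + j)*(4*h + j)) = 4*h + j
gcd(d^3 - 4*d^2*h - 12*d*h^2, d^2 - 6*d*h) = d^2 - 6*d*h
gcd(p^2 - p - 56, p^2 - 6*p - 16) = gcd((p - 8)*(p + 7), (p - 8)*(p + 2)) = p - 8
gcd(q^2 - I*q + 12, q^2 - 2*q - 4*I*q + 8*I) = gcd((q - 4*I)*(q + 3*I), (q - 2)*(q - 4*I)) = q - 4*I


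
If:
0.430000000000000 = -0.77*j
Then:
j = -0.56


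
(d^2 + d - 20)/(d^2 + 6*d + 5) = (d - 4)/(d + 1)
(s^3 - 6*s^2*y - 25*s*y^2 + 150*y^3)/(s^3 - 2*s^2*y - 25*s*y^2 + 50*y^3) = (-s + 6*y)/(-s + 2*y)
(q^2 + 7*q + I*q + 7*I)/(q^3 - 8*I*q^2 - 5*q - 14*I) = (q + 7)/(q^2 - 9*I*q - 14)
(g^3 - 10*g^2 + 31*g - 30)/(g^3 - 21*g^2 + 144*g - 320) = (g^2 - 5*g + 6)/(g^2 - 16*g + 64)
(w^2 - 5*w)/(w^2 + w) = (w - 5)/(w + 1)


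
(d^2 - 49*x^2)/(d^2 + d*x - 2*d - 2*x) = (d^2 - 49*x^2)/(d^2 + d*x - 2*d - 2*x)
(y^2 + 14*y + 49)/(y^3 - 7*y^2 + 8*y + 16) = (y^2 + 14*y + 49)/(y^3 - 7*y^2 + 8*y + 16)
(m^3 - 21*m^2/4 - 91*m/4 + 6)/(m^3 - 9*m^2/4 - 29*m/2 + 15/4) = (m - 8)/(m - 5)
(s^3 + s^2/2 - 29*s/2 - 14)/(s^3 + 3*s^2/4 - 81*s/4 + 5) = 2*(2*s^2 + 9*s + 7)/(4*s^2 + 19*s - 5)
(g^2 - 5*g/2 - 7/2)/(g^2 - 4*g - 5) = (g - 7/2)/(g - 5)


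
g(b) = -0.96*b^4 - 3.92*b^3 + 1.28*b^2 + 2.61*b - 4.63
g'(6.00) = -1234.83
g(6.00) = -2033.77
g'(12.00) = -8295.63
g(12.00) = -26469.31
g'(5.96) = -1212.83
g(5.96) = -1984.82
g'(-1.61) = -15.97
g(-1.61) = 4.39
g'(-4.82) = 147.06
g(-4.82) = -66.67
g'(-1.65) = -16.38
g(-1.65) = 5.04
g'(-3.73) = 28.72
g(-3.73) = 21.05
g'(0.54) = -0.04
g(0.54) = -3.55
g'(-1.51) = -14.85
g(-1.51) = 2.85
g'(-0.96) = -7.29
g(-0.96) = -3.30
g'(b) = -3.84*b^3 - 11.76*b^2 + 2.56*b + 2.61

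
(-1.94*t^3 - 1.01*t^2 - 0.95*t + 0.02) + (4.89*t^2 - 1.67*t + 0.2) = -1.94*t^3 + 3.88*t^2 - 2.62*t + 0.22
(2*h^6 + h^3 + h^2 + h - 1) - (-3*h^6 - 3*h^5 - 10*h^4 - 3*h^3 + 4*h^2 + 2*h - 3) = 5*h^6 + 3*h^5 + 10*h^4 + 4*h^3 - 3*h^2 - h + 2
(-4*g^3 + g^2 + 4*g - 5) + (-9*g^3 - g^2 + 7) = -13*g^3 + 4*g + 2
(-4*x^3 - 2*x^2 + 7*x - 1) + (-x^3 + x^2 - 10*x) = -5*x^3 - x^2 - 3*x - 1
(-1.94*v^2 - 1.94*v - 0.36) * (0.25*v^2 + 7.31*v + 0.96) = -0.485*v^4 - 14.6664*v^3 - 16.1338*v^2 - 4.494*v - 0.3456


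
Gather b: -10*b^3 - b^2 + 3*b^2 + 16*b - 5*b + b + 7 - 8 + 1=-10*b^3 + 2*b^2 + 12*b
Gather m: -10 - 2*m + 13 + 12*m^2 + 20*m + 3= 12*m^2 + 18*m + 6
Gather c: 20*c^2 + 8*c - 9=20*c^2 + 8*c - 9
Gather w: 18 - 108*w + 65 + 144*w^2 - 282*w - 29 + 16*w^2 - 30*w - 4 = 160*w^2 - 420*w + 50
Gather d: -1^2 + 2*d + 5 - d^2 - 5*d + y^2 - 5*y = -d^2 - 3*d + y^2 - 5*y + 4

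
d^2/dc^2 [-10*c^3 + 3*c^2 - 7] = 6 - 60*c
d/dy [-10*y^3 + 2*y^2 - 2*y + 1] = -30*y^2 + 4*y - 2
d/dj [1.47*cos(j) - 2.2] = -1.47*sin(j)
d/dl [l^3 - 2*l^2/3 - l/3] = 3*l^2 - 4*l/3 - 1/3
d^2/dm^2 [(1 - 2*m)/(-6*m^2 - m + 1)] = 2*(4*(1 - 9*m)*(6*m^2 + m - 1) + (2*m - 1)*(12*m + 1)^2)/(6*m^2 + m - 1)^3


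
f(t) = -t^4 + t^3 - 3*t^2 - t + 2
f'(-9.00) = 3212.00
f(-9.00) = -7522.00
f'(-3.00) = 152.00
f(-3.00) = -130.00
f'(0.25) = -2.38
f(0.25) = 1.57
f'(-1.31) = 21.00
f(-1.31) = -7.03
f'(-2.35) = 81.58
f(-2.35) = -55.69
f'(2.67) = -71.77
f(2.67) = -53.84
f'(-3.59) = 244.28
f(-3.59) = -245.45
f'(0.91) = -6.99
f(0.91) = -1.33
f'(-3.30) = 195.22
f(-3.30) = -181.90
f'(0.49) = -3.69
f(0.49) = 0.85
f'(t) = -4*t^3 + 3*t^2 - 6*t - 1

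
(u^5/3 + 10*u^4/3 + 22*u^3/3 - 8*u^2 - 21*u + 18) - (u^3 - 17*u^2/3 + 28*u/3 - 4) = u^5/3 + 10*u^4/3 + 19*u^3/3 - 7*u^2/3 - 91*u/3 + 22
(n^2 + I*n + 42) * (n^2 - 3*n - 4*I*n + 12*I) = n^4 - 3*n^3 - 3*I*n^3 + 46*n^2 + 9*I*n^2 - 138*n - 168*I*n + 504*I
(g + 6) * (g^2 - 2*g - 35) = g^3 + 4*g^2 - 47*g - 210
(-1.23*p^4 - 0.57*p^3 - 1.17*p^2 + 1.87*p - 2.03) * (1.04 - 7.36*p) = 9.0528*p^5 + 2.916*p^4 + 8.0184*p^3 - 14.98*p^2 + 16.8856*p - 2.1112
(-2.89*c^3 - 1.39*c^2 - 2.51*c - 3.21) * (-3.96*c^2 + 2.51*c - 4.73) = 11.4444*c^5 - 1.7495*c^4 + 20.1204*c^3 + 12.9862*c^2 + 3.8152*c + 15.1833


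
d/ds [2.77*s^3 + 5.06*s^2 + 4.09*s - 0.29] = 8.31*s^2 + 10.12*s + 4.09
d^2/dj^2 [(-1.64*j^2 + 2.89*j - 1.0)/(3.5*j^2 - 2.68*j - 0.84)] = (40.0386*j^3 - 102.4296*j^2 + 107.2596*j - 35.571104)/(42.875*j^6 - 98.49*j^5 + 44.5452*j^4 + 28.026368*j^3 - 10.690848*j^2 - 5.673024*j - 0.592704)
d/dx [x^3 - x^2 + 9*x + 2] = 3*x^2 - 2*x + 9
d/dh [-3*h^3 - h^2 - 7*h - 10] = -9*h^2 - 2*h - 7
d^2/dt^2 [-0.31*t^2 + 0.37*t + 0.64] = -0.620000000000000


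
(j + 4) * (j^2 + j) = j^3 + 5*j^2 + 4*j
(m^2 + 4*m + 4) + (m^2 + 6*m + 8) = 2*m^2 + 10*m + 12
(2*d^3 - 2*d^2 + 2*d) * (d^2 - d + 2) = 2*d^5 - 4*d^4 + 8*d^3 - 6*d^2 + 4*d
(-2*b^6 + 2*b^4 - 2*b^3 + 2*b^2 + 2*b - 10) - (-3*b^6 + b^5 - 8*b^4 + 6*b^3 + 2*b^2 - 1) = b^6 - b^5 + 10*b^4 - 8*b^3 + 2*b - 9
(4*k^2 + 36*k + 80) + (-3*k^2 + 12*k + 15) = k^2 + 48*k + 95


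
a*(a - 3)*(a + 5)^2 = a^4 + 7*a^3 - 5*a^2 - 75*a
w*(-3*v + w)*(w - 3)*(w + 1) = -3*v*w^3 + 6*v*w^2 + 9*v*w + w^4 - 2*w^3 - 3*w^2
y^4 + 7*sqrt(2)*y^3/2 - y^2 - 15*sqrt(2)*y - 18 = (y - 3*sqrt(2)/2)*(y + sqrt(2))^2*(y + 3*sqrt(2))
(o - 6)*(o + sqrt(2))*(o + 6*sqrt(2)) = o^3 - 6*o^2 + 7*sqrt(2)*o^2 - 42*sqrt(2)*o + 12*o - 72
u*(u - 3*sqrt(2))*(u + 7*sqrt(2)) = u^3 + 4*sqrt(2)*u^2 - 42*u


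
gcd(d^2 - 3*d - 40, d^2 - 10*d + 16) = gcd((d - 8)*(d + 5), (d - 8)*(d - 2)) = d - 8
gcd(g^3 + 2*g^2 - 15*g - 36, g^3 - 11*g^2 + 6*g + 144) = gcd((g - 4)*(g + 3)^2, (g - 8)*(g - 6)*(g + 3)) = g + 3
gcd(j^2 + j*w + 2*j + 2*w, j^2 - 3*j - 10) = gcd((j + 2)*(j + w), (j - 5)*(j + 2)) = j + 2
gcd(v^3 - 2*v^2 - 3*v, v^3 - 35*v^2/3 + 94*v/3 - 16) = v - 3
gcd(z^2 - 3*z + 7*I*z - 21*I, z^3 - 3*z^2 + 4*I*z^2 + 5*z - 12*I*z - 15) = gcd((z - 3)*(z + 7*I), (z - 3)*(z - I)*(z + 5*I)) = z - 3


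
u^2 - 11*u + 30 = (u - 6)*(u - 5)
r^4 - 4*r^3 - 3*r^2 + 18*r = r*(r - 3)^2*(r + 2)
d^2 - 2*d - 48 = (d - 8)*(d + 6)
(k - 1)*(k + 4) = k^2 + 3*k - 4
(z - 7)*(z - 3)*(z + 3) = z^3 - 7*z^2 - 9*z + 63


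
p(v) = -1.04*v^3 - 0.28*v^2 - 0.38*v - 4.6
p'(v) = -3.12*v^2 - 0.56*v - 0.38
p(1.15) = -6.99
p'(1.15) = -5.15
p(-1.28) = -2.39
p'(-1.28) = -4.78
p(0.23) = -4.71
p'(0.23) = -0.67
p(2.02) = -15.08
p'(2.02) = -14.24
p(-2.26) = 6.83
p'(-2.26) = -15.05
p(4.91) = -136.32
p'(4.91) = -78.35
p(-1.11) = -3.10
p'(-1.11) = -3.60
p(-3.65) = 43.63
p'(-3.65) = -39.90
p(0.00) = -4.60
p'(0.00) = -0.38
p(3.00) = -36.34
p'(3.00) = -30.14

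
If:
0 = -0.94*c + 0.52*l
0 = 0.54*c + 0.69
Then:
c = -1.28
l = -2.31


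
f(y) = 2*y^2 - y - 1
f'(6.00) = 23.00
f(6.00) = 65.00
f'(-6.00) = -25.00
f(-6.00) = 77.00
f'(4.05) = 15.20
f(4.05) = 27.76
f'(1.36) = 4.44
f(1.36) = 1.34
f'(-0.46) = -2.84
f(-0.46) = -0.12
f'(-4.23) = -17.92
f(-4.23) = 39.02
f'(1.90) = 6.60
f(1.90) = 4.32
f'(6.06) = 23.24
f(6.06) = 66.39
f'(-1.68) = -7.72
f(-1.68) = 6.32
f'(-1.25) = -6.00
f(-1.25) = 3.38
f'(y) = 4*y - 1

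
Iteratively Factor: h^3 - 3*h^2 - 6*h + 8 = (h - 4)*(h^2 + h - 2) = (h - 4)*(h + 2)*(h - 1)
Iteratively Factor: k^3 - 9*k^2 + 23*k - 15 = (k - 3)*(k^2 - 6*k + 5) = (k - 3)*(k - 1)*(k - 5)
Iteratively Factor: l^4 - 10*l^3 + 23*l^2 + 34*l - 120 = (l - 4)*(l^3 - 6*l^2 - l + 30) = (l - 5)*(l - 4)*(l^2 - l - 6) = (l - 5)*(l - 4)*(l + 2)*(l - 3)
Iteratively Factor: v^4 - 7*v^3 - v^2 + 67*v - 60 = (v - 4)*(v^3 - 3*v^2 - 13*v + 15) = (v - 4)*(v + 3)*(v^2 - 6*v + 5) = (v - 5)*(v - 4)*(v + 3)*(v - 1)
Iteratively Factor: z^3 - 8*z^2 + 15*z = (z)*(z^2 - 8*z + 15) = z*(z - 3)*(z - 5)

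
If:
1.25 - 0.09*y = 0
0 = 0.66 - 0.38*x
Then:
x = 1.74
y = 13.89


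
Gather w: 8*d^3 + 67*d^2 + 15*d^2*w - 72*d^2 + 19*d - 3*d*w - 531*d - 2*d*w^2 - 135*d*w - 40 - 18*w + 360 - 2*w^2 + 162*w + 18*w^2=8*d^3 - 5*d^2 - 512*d + w^2*(16 - 2*d) + w*(15*d^2 - 138*d + 144) + 320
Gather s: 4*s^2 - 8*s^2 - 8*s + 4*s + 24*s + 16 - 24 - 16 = -4*s^2 + 20*s - 24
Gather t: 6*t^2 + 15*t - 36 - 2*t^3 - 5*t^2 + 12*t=-2*t^3 + t^2 + 27*t - 36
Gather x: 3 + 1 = 4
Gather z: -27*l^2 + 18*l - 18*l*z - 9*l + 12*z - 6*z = -27*l^2 + 9*l + z*(6 - 18*l)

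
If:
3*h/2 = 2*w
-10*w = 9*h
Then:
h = 0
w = 0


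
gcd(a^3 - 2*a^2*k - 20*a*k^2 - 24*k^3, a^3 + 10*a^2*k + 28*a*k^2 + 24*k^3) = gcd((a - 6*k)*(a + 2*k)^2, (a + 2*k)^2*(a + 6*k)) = a^2 + 4*a*k + 4*k^2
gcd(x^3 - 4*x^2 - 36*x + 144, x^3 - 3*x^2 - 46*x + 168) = x^2 - 10*x + 24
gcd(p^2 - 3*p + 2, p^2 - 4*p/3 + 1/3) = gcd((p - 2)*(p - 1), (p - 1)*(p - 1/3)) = p - 1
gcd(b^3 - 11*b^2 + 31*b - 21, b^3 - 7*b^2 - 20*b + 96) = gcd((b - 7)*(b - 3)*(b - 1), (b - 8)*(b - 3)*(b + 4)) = b - 3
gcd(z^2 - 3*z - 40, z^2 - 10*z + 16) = z - 8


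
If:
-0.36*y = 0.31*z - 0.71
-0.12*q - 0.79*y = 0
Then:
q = 5.66898148148148*z - 12.9837962962963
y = 1.97222222222222 - 0.861111111111111*z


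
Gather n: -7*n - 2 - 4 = -7*n - 6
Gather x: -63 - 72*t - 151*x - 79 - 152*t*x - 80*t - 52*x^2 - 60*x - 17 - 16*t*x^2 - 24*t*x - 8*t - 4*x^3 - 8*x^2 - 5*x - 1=-160*t - 4*x^3 + x^2*(-16*t - 60) + x*(-176*t - 216) - 160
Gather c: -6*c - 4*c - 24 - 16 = -10*c - 40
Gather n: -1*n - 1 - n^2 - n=-n^2 - 2*n - 1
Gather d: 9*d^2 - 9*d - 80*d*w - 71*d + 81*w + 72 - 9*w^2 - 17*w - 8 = 9*d^2 + d*(-80*w - 80) - 9*w^2 + 64*w + 64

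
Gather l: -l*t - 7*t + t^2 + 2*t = -l*t + t^2 - 5*t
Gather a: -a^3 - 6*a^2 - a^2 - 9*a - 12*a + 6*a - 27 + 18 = -a^3 - 7*a^2 - 15*a - 9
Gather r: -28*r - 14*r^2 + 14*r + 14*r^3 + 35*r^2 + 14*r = 14*r^3 + 21*r^2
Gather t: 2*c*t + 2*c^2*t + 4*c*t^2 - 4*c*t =4*c*t^2 + t*(2*c^2 - 2*c)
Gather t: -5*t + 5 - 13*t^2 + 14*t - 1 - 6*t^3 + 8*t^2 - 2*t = -6*t^3 - 5*t^2 + 7*t + 4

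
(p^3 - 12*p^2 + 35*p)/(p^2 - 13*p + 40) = p*(p - 7)/(p - 8)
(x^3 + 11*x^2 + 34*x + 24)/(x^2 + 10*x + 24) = x + 1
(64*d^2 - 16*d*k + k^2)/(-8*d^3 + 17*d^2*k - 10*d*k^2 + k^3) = (-8*d + k)/(d^2 - 2*d*k + k^2)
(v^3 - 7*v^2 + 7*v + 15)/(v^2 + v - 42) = (v^3 - 7*v^2 + 7*v + 15)/(v^2 + v - 42)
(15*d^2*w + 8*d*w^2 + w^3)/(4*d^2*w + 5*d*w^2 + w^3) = (15*d^2 + 8*d*w + w^2)/(4*d^2 + 5*d*w + w^2)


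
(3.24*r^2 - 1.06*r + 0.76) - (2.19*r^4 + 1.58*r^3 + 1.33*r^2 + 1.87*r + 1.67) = -2.19*r^4 - 1.58*r^3 + 1.91*r^2 - 2.93*r - 0.91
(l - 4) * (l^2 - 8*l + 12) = l^3 - 12*l^2 + 44*l - 48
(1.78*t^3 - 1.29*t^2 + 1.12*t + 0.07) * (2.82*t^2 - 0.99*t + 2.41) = 5.0196*t^5 - 5.4*t^4 + 8.7253*t^3 - 4.0203*t^2 + 2.6299*t + 0.1687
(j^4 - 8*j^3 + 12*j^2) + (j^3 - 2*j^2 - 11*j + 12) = j^4 - 7*j^3 + 10*j^2 - 11*j + 12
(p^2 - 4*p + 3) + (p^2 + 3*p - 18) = 2*p^2 - p - 15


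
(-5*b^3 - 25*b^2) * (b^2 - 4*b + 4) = -5*b^5 - 5*b^4 + 80*b^3 - 100*b^2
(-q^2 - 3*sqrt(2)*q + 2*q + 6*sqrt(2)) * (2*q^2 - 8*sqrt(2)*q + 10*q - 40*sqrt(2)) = -2*q^4 - 6*q^3 + 2*sqrt(2)*q^3 + 6*sqrt(2)*q^2 + 68*q^2 - 20*sqrt(2)*q + 144*q - 480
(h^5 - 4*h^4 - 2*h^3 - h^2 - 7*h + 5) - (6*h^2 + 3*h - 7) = h^5 - 4*h^4 - 2*h^3 - 7*h^2 - 10*h + 12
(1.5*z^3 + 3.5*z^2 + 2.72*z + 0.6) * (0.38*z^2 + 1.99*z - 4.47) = 0.57*z^5 + 4.315*z^4 + 1.2936*z^3 - 10.0042*z^2 - 10.9644*z - 2.682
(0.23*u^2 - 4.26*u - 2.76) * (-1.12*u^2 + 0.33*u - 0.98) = -0.2576*u^4 + 4.8471*u^3 + 1.46*u^2 + 3.264*u + 2.7048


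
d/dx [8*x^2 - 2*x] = 16*x - 2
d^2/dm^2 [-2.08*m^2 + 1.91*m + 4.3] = -4.16000000000000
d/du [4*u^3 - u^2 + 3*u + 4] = 12*u^2 - 2*u + 3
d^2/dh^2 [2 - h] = 0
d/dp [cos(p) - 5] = -sin(p)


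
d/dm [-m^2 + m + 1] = 1 - 2*m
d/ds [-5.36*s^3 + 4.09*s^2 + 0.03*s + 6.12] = -16.08*s^2 + 8.18*s + 0.03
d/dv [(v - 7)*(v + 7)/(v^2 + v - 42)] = 1/(v^2 - 12*v + 36)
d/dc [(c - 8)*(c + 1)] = 2*c - 7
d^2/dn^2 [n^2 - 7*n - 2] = 2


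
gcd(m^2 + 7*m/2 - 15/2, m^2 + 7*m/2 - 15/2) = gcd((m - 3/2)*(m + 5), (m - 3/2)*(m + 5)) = m^2 + 7*m/2 - 15/2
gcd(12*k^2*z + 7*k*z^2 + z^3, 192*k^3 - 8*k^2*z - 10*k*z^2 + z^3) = 4*k + z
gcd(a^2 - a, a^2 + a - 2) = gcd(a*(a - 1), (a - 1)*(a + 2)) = a - 1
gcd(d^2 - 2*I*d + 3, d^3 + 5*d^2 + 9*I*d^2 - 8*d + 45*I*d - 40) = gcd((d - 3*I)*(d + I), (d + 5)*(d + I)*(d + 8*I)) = d + I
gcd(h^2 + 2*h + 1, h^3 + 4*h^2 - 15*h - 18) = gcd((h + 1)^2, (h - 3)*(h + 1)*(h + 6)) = h + 1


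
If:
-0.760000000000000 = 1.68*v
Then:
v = -0.45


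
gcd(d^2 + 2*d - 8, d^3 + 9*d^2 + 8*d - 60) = d - 2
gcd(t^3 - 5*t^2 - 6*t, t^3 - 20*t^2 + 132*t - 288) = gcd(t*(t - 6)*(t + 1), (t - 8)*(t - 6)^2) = t - 6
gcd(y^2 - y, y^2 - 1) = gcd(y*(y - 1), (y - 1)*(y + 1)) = y - 1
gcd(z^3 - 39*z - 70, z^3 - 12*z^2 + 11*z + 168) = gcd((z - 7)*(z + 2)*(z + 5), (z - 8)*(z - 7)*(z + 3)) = z - 7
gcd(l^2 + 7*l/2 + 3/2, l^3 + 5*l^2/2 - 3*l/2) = l + 3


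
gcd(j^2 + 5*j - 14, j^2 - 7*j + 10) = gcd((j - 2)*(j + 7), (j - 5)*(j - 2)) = j - 2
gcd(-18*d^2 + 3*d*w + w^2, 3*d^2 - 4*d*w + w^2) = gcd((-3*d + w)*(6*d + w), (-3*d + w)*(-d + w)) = -3*d + w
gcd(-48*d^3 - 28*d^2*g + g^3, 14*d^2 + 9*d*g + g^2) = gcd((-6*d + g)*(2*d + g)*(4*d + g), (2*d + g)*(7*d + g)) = 2*d + g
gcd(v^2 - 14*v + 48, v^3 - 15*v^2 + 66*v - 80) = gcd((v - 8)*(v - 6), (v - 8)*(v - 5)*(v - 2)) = v - 8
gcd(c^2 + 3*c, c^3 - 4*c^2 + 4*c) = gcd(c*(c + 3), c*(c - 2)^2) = c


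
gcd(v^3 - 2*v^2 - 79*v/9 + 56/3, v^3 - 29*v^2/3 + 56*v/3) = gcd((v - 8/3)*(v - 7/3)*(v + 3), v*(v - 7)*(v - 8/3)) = v - 8/3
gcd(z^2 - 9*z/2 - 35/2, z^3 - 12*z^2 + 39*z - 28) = z - 7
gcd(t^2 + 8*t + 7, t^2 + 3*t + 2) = t + 1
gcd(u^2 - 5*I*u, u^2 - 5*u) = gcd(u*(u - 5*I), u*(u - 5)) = u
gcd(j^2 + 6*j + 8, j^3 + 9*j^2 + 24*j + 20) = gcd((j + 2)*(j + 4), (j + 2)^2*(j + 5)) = j + 2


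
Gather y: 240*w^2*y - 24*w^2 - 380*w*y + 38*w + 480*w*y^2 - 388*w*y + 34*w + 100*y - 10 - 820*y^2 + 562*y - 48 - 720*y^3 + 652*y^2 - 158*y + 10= -24*w^2 + 72*w - 720*y^3 + y^2*(480*w - 168) + y*(240*w^2 - 768*w + 504) - 48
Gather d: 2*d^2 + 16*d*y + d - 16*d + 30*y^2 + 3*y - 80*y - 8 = 2*d^2 + d*(16*y - 15) + 30*y^2 - 77*y - 8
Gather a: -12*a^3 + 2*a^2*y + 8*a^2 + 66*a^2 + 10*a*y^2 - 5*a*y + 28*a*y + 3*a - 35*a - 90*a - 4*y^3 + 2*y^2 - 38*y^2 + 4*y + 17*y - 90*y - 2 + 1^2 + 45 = -12*a^3 + a^2*(2*y + 74) + a*(10*y^2 + 23*y - 122) - 4*y^3 - 36*y^2 - 69*y + 44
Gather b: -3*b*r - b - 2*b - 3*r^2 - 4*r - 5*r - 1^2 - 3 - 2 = b*(-3*r - 3) - 3*r^2 - 9*r - 6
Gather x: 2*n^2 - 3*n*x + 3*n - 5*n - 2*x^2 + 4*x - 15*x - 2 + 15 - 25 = 2*n^2 - 2*n - 2*x^2 + x*(-3*n - 11) - 12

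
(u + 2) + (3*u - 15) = 4*u - 13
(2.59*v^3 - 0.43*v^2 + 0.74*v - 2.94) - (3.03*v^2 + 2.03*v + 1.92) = 2.59*v^3 - 3.46*v^2 - 1.29*v - 4.86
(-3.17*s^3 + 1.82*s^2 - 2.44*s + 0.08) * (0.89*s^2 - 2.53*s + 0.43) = -2.8213*s^5 + 9.6399*s^4 - 8.1393*s^3 + 7.027*s^2 - 1.2516*s + 0.0344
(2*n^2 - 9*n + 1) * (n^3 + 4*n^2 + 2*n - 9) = 2*n^5 - n^4 - 31*n^3 - 32*n^2 + 83*n - 9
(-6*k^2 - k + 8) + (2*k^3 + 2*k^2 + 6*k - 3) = 2*k^3 - 4*k^2 + 5*k + 5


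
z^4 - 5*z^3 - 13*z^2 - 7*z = z*(z - 7)*(z + 1)^2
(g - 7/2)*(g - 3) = g^2 - 13*g/2 + 21/2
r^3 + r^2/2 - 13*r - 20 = (r - 4)*(r + 2)*(r + 5/2)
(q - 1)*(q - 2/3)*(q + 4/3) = q^3 - q^2/3 - 14*q/9 + 8/9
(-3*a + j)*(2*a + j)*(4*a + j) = -24*a^3 - 10*a^2*j + 3*a*j^2 + j^3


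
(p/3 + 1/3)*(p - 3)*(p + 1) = p^3/3 - p^2/3 - 5*p/3 - 1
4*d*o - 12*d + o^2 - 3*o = (4*d + o)*(o - 3)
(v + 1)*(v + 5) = v^2 + 6*v + 5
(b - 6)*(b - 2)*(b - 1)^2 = b^4 - 10*b^3 + 29*b^2 - 32*b + 12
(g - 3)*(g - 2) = g^2 - 5*g + 6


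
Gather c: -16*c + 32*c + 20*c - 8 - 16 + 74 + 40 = 36*c + 90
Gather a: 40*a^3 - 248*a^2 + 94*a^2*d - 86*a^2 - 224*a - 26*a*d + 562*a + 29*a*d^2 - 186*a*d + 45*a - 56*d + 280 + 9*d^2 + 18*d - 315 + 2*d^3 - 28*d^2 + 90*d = 40*a^3 + a^2*(94*d - 334) + a*(29*d^2 - 212*d + 383) + 2*d^3 - 19*d^2 + 52*d - 35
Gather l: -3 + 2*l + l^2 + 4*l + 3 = l^2 + 6*l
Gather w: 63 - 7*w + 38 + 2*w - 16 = 85 - 5*w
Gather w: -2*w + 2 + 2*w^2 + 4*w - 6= 2*w^2 + 2*w - 4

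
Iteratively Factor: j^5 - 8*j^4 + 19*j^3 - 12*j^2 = (j)*(j^4 - 8*j^3 + 19*j^2 - 12*j) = j*(j - 3)*(j^3 - 5*j^2 + 4*j) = j*(j - 4)*(j - 3)*(j^2 - j) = j*(j - 4)*(j - 3)*(j - 1)*(j)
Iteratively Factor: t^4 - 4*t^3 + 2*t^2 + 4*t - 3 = (t + 1)*(t^3 - 5*t^2 + 7*t - 3) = (t - 1)*(t + 1)*(t^2 - 4*t + 3) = (t - 3)*(t - 1)*(t + 1)*(t - 1)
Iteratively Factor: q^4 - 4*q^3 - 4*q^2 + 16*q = (q - 2)*(q^3 - 2*q^2 - 8*q) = (q - 2)*(q + 2)*(q^2 - 4*q) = q*(q - 2)*(q + 2)*(q - 4)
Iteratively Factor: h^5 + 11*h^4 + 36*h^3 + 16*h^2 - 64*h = (h + 4)*(h^4 + 7*h^3 + 8*h^2 - 16*h) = (h - 1)*(h + 4)*(h^3 + 8*h^2 + 16*h) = (h - 1)*(h + 4)^2*(h^2 + 4*h) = (h - 1)*(h + 4)^3*(h)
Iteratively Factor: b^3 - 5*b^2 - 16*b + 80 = (b - 5)*(b^2 - 16) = (b - 5)*(b - 4)*(b + 4)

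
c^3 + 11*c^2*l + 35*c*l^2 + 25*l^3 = (c + l)*(c + 5*l)^2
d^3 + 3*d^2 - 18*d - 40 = (d - 4)*(d + 2)*(d + 5)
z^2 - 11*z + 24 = (z - 8)*(z - 3)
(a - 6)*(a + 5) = a^2 - a - 30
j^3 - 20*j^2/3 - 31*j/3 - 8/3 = (j - 8)*(j + 1/3)*(j + 1)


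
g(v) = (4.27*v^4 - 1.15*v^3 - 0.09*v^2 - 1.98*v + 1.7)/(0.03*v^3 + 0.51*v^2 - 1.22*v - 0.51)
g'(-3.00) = -43.51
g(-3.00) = 55.38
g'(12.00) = 92.38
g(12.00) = 785.62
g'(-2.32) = -29.48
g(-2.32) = 30.67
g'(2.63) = -2167.94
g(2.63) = 505.24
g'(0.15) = 6.18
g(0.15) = -2.05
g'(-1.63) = -16.98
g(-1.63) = 14.72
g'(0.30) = 3.72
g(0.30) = -1.33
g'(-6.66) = -166.22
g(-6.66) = 409.44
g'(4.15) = 29.18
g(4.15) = 219.67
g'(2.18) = -979.72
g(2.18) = -187.28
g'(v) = (-0.09*v^2 - 1.02*v + 1.22)*(4.27*v^4 - 1.15*v^3 - 0.09*v^2 - 1.98*v + 1.7)/(0.03*v^3 + 0.51*v^2 - 1.22*v - 0.51)^2 + (17.08*v^3 - 3.45*v^2 - 0.18*v - 1.98)/(0.03*v^3 + 0.51*v^2 - 1.22*v - 0.51)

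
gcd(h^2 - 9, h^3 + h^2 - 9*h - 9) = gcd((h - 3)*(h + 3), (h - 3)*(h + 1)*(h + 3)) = h^2 - 9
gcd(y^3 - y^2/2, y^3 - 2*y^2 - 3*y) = y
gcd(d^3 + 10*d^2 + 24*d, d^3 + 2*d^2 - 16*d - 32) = d + 4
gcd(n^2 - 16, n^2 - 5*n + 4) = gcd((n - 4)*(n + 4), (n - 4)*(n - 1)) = n - 4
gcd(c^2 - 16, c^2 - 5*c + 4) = c - 4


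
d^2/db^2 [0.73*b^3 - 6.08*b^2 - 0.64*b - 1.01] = 4.38*b - 12.16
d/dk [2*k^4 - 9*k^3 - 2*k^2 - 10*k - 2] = 8*k^3 - 27*k^2 - 4*k - 10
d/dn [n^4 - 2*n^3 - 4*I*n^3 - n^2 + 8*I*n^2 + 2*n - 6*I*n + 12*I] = 4*n^3 + n^2*(-6 - 12*I) + n*(-2 + 16*I) + 2 - 6*I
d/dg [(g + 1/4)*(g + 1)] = 2*g + 5/4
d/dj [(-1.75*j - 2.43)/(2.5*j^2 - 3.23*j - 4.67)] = (4.375*j^2 + 12.15*j + 0.323599999999999)/(6.25*j^4 - 16.15*j^3 - 12.9171*j^2 + 30.1682*j + 21.8089)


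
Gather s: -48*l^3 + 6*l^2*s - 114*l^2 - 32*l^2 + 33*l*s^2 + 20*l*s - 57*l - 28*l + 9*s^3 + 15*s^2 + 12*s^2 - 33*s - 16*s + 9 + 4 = -48*l^3 - 146*l^2 - 85*l + 9*s^3 + s^2*(33*l + 27) + s*(6*l^2 + 20*l - 49) + 13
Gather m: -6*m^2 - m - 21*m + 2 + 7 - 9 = -6*m^2 - 22*m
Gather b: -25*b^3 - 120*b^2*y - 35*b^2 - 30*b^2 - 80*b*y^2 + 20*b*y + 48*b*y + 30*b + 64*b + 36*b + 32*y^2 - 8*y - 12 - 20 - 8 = -25*b^3 + b^2*(-120*y - 65) + b*(-80*y^2 + 68*y + 130) + 32*y^2 - 8*y - 40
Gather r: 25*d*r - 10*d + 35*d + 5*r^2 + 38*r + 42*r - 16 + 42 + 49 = 25*d + 5*r^2 + r*(25*d + 80) + 75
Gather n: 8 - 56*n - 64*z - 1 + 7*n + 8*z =-49*n - 56*z + 7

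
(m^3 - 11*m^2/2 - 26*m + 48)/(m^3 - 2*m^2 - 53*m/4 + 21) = 2*(m^2 - 4*m - 32)/(2*m^2 - m - 28)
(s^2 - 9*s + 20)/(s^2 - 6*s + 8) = (s - 5)/(s - 2)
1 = 1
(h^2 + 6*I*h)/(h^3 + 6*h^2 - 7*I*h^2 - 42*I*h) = (h + 6*I)/(h^2 + h*(6 - 7*I) - 42*I)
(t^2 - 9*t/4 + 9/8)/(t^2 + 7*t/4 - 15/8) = (2*t - 3)/(2*t + 5)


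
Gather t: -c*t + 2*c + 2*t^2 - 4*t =2*c + 2*t^2 + t*(-c - 4)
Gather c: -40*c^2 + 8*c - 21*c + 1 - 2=-40*c^2 - 13*c - 1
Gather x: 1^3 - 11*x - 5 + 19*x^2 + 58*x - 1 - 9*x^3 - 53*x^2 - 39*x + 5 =-9*x^3 - 34*x^2 + 8*x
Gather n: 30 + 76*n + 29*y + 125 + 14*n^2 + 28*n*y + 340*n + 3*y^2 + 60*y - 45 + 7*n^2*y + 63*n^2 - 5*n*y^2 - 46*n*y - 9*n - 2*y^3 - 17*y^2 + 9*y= n^2*(7*y + 77) + n*(-5*y^2 - 18*y + 407) - 2*y^3 - 14*y^2 + 98*y + 110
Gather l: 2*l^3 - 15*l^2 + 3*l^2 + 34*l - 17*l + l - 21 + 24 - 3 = 2*l^3 - 12*l^2 + 18*l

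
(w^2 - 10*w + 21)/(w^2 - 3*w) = (w - 7)/w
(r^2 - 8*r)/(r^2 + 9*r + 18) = r*(r - 8)/(r^2 + 9*r + 18)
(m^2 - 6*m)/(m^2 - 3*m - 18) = m/(m + 3)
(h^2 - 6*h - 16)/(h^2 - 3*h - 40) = (h + 2)/(h + 5)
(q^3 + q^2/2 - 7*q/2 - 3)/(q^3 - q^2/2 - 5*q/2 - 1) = (2*q + 3)/(2*q + 1)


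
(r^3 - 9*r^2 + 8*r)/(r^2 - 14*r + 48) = r*(r - 1)/(r - 6)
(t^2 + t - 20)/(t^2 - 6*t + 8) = (t + 5)/(t - 2)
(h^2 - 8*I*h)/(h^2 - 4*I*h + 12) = h*(h - 8*I)/(h^2 - 4*I*h + 12)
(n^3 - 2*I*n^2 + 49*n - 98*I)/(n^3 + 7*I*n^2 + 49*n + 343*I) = (n - 2*I)/(n + 7*I)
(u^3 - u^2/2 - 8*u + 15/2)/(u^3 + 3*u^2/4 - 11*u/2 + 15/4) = 2*(2*u - 5)/(4*u - 5)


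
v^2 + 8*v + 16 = (v + 4)^2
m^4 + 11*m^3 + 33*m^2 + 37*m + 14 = (m + 1)^2*(m + 2)*(m + 7)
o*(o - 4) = o^2 - 4*o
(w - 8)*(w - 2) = w^2 - 10*w + 16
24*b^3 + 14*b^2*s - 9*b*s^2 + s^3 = (-6*b + s)*(-4*b + s)*(b + s)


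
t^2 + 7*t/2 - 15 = (t - 5/2)*(t + 6)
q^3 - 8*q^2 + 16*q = q*(q - 4)^2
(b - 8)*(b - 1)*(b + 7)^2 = b^4 + 5*b^3 - 69*b^2 - 329*b + 392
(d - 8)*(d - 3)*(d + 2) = d^3 - 9*d^2 + 2*d + 48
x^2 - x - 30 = (x - 6)*(x + 5)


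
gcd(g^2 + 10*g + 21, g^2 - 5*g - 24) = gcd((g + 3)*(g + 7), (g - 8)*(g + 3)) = g + 3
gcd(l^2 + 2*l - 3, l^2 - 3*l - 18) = l + 3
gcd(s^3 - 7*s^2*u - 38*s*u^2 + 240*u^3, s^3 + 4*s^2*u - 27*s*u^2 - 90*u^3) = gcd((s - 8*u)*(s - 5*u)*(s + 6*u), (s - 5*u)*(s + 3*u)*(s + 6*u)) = s^2 + s*u - 30*u^2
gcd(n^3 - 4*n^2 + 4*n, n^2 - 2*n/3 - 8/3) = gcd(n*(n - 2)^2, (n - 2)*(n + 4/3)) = n - 2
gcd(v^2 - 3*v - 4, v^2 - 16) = v - 4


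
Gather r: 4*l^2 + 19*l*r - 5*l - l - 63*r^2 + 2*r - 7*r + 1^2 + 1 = 4*l^2 - 6*l - 63*r^2 + r*(19*l - 5) + 2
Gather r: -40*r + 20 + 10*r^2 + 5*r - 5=10*r^2 - 35*r + 15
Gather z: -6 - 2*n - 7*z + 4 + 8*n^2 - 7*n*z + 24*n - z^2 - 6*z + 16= 8*n^2 + 22*n - z^2 + z*(-7*n - 13) + 14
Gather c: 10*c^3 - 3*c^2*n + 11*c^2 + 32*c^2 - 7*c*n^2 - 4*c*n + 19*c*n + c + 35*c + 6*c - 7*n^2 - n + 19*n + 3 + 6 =10*c^3 + c^2*(43 - 3*n) + c*(-7*n^2 + 15*n + 42) - 7*n^2 + 18*n + 9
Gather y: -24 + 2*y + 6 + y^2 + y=y^2 + 3*y - 18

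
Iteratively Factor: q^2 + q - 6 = (q + 3)*(q - 2)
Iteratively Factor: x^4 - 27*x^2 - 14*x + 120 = (x - 5)*(x^3 + 5*x^2 - 2*x - 24) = (x - 5)*(x + 4)*(x^2 + x - 6) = (x - 5)*(x - 2)*(x + 4)*(x + 3)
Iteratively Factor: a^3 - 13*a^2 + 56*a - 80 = (a - 5)*(a^2 - 8*a + 16) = (a - 5)*(a - 4)*(a - 4)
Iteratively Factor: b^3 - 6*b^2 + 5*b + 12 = (b + 1)*(b^2 - 7*b + 12) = (b - 3)*(b + 1)*(b - 4)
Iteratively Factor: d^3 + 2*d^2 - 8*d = (d - 2)*(d^2 + 4*d) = d*(d - 2)*(d + 4)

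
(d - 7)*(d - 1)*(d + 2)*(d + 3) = d^4 - 3*d^3 - 27*d^2 - 13*d + 42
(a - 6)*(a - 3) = a^2 - 9*a + 18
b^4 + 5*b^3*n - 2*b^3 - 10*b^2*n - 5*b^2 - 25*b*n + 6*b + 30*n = (b - 3)*(b - 1)*(b + 2)*(b + 5*n)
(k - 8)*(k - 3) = k^2 - 11*k + 24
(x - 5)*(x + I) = x^2 - 5*x + I*x - 5*I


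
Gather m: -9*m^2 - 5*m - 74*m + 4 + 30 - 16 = -9*m^2 - 79*m + 18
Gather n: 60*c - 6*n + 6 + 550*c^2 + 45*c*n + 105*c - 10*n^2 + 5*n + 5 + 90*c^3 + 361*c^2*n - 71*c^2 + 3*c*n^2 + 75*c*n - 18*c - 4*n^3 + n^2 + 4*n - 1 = 90*c^3 + 479*c^2 + 147*c - 4*n^3 + n^2*(3*c - 9) + n*(361*c^2 + 120*c + 3) + 10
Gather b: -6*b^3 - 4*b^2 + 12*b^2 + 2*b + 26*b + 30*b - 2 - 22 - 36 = -6*b^3 + 8*b^2 + 58*b - 60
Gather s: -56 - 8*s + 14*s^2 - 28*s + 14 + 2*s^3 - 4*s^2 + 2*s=2*s^3 + 10*s^2 - 34*s - 42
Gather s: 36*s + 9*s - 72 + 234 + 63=45*s + 225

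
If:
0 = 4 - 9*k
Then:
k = 4/9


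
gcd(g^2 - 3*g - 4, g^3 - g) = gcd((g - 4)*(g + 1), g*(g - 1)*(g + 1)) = g + 1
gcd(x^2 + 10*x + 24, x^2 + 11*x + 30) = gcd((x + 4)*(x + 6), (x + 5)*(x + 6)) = x + 6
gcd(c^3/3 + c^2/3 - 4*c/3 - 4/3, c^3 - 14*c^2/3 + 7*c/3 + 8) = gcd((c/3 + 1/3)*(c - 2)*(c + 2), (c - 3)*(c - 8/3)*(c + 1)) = c + 1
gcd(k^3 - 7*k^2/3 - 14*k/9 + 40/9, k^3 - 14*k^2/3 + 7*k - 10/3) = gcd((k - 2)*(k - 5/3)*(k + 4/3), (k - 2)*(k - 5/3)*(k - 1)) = k^2 - 11*k/3 + 10/3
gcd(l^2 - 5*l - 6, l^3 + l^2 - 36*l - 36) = l^2 - 5*l - 6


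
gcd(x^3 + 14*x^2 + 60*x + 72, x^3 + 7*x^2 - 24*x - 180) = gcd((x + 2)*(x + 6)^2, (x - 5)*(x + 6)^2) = x^2 + 12*x + 36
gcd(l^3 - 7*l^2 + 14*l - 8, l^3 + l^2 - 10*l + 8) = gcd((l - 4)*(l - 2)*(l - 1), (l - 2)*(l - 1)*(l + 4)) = l^2 - 3*l + 2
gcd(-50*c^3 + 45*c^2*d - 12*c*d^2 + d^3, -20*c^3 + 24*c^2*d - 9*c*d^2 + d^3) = 10*c^2 - 7*c*d + d^2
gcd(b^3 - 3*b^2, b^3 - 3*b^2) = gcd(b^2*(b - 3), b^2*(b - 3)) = b^3 - 3*b^2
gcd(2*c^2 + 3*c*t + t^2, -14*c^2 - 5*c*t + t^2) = 2*c + t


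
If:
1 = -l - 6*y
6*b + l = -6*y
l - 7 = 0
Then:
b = 1/6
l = 7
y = -4/3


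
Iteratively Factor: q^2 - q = (q - 1)*(q)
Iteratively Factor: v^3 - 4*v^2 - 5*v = (v + 1)*(v^2 - 5*v) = (v - 5)*(v + 1)*(v)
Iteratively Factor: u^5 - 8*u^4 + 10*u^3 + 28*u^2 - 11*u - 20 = (u + 1)*(u^4 - 9*u^3 + 19*u^2 + 9*u - 20) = (u + 1)^2*(u^3 - 10*u^2 + 29*u - 20) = (u - 4)*(u + 1)^2*(u^2 - 6*u + 5) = (u - 4)*(u - 1)*(u + 1)^2*(u - 5)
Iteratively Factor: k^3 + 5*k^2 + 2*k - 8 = (k - 1)*(k^2 + 6*k + 8) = (k - 1)*(k + 4)*(k + 2)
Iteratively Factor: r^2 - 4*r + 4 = (r - 2)*(r - 2)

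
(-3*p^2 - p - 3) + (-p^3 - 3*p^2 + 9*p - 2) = -p^3 - 6*p^2 + 8*p - 5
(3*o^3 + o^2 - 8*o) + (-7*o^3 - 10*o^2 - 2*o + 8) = -4*o^3 - 9*o^2 - 10*o + 8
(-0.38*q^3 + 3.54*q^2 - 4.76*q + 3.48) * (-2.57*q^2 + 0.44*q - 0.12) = 0.9766*q^5 - 9.265*q^4 + 13.8364*q^3 - 11.4628*q^2 + 2.1024*q - 0.4176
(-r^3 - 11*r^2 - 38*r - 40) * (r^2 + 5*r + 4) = -r^5 - 16*r^4 - 97*r^3 - 274*r^2 - 352*r - 160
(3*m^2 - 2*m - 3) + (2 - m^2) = 2*m^2 - 2*m - 1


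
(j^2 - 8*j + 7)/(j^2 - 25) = (j^2 - 8*j + 7)/(j^2 - 25)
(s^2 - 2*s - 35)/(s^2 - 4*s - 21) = (s + 5)/(s + 3)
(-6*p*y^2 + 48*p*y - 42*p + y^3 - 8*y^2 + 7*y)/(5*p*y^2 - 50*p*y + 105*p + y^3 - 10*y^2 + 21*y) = (-6*p*y + 6*p + y^2 - y)/(5*p*y - 15*p + y^2 - 3*y)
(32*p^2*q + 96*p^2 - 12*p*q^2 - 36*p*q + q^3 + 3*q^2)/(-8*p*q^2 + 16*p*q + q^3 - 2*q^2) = (-4*p*q - 12*p + q^2 + 3*q)/(q*(q - 2))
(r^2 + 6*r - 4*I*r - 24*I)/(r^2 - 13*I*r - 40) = (r^2 + r*(6 - 4*I) - 24*I)/(r^2 - 13*I*r - 40)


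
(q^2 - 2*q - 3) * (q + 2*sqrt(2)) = q^3 - 2*q^2 + 2*sqrt(2)*q^2 - 4*sqrt(2)*q - 3*q - 6*sqrt(2)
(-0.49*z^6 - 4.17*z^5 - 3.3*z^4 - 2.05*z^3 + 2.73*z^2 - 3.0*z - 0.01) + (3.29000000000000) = -0.49*z^6 - 4.17*z^5 - 3.3*z^4 - 2.05*z^3 + 2.73*z^2 - 3.0*z + 3.28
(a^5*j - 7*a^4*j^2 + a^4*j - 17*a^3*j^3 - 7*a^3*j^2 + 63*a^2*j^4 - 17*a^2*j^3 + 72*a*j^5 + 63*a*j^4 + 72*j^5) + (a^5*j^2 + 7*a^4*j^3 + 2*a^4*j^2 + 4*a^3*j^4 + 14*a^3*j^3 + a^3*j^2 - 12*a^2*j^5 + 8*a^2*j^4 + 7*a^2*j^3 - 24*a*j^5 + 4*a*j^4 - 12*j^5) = a^5*j^2 + a^5*j + 7*a^4*j^3 - 5*a^4*j^2 + a^4*j + 4*a^3*j^4 - 3*a^3*j^3 - 6*a^3*j^2 - 12*a^2*j^5 + 71*a^2*j^4 - 10*a^2*j^3 + 48*a*j^5 + 67*a*j^4 + 60*j^5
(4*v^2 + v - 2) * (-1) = -4*v^2 - v + 2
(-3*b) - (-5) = 5 - 3*b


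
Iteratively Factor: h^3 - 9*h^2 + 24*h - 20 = (h - 2)*(h^2 - 7*h + 10) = (h - 2)^2*(h - 5)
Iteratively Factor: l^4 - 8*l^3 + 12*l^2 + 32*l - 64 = (l - 4)*(l^3 - 4*l^2 - 4*l + 16) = (l - 4)*(l - 2)*(l^2 - 2*l - 8) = (l - 4)^2*(l - 2)*(l + 2)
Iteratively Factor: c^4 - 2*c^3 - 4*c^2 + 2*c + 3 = (c - 1)*(c^3 - c^2 - 5*c - 3) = (c - 3)*(c - 1)*(c^2 + 2*c + 1) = (c - 3)*(c - 1)*(c + 1)*(c + 1)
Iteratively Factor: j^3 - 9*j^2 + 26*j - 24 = (j - 3)*(j^2 - 6*j + 8) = (j - 4)*(j - 3)*(j - 2)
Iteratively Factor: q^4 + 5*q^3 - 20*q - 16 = (q - 2)*(q^3 + 7*q^2 + 14*q + 8) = (q - 2)*(q + 1)*(q^2 + 6*q + 8) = (q - 2)*(q + 1)*(q + 4)*(q + 2)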